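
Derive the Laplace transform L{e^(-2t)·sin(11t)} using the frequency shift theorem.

Frequency shift: L{e^(at)f(t)} = F(s-a). L{e^(-2t)·sin(11t)} = 11/((s+2)² + 121)

Final answer: 11/((s+2)² + 121)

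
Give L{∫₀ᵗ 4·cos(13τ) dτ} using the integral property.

L{∫₀ᵗ f(τ)dτ} = F(s)/s with F(s) = 4s/(s² + 169), so the result is (4s/(s² + 169))/s = 4/(s² + 169)

Final answer: 4/(s² + 169)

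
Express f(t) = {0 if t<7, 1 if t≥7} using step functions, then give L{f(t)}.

f(t) = u(t-7). L{u(t-7)} = e^(-7s)/s, so L{f(t)} = e^(-7s)/s

Final answer: e^(-7s)/s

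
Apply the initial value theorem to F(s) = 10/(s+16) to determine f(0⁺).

f(0⁺) = lim_{s→∞} s·10/(s+16) = lim_{s→∞} 10s/(s+16) = 10

Final answer: 10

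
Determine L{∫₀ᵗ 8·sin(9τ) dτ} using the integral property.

L{∫₀ᵗ f(τ)dτ} = F(s)/s with F(s) = 72/(s² + 81), so the result is (72/(s² + 81))/s = 72/(s(s² + 81))

Final answer: 72/(s(s² + 81))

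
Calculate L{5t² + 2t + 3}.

L{5t² + 2t + 3} = 5·2/s³ + 2/s² + 3/s = 10/s³ + 2/s² + 3/s

Final answer: 10/s³ + 2/s² + 3/s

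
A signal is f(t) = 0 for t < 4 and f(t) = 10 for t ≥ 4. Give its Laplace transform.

f(t) = 10·u(t-4). L{u(t-4)} = e^(-4s)/s, so L{f(t)} = 10·e^(-4s)/s

Final answer: 10·e^(-4s)/s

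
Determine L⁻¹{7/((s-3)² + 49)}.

Form: b/((s-a)² + b²) → e^(at)sin(bt). With a=3, b=7

Final answer: e^(3t)·sin(7t)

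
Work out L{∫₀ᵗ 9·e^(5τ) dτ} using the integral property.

L{∫₀ᵗ f(τ)dτ} = F(s)/s with F(s) = 9/(s-5), so L{∫₀ᵗ 9·e^(5τ) dτ} = 9/(s(s-5))

Final answer: 9/(s(s-5))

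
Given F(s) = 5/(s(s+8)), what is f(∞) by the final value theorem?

f(∞) = lim_{s→0} s·5/(s(s+8)) = lim_{s→0} 5/(s+8) = 5/8 = 5/8

Final answer: 5/8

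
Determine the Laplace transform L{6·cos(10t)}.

L{cos(ωt)} = s/(s² + ω²), so L{cos(10t)} = s/(s² + 100). Then L{6·cos(10t)} = 6·s/(s² + 100) = 6s/(s² + 100)

Final answer: 6s/(s² + 100)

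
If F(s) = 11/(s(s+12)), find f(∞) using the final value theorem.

f(∞) = lim_{s→0} s·11/(s(s+12)) = lim_{s→0} 11/(s+12) = 11/12 = 11/12

Final answer: 11/12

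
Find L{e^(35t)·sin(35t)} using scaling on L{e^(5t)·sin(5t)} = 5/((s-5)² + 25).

Scaling with a=7: L{e^(35t)·sin(35t)} = (1/7) · 5/((s/7-5)² + 25). Simplifying: 35/((s-35)² + 1225)

Final answer: 35/((s-35)² + 1225)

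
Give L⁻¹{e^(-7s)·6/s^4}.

L⁻¹{6/s^4} = t^3. By the time shift theorem, L⁻¹{e^(-as)F(s)} = u(t-a)f(t-a) with a=7, so L⁻¹{e^(-7s)·6/s^4} = u(t-7)·(t-7)^3

Final answer: u(t-7)·(t-7)^3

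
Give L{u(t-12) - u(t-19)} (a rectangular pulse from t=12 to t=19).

L{u(t-a)} = e^(-as)/s. L{u(t-12) - u(t-19)} = (e^(-12s) - e^(-19s))/s

Final answer: (e^(-12s) - e^(-19s))/s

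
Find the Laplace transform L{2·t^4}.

L{t^n} = n!/s^(n+1), so L{t^4} = 24/s^5. Then L{2·t^4} = 2·24/s^5 = 48/s^5

Final answer: 48/s^5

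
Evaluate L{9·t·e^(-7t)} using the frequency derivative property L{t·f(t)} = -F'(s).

L{e^(-7t)} = 1/(s+7). By frequency derivative: L{t·e^(-7t)} = -d/ds[1/(s+7)] = -(-1)/(s+7)² = 1/(s+7)². Then L{9·t·e^(-7t)} = 9·1/(s+7)² = 9/(s+7)²

Final answer: 9/(s+7)²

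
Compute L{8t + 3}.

L{8t + 3} = 8·L{t} + 3·L{1} = 8/s² + 3/s

Final answer: 8/s² + 3/s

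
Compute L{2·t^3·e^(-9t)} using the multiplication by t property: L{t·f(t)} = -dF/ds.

Using L{t^n·e^(at)} = n!/(s-a)^(n+1), L{t^3·e^(-9t)} = 6/(s+9)^4, so L{2·t^3·e^(-9t)} = 2·6/(s+9)^4 = 12/(s+9)^4

Final answer: 12/(s+9)^4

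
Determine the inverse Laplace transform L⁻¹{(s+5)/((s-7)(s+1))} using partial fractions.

Using partial fractions, f(t) = (12e^(7t) - 4e^(-t))/8

Final answer: (12e^(7t) - 4e^(-t))/8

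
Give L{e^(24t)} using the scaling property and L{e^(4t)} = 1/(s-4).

Using L{f(at)} = (1/a)F(s/a) with a=6 and f(t) = e^(4t): L{e^(24t)} = (1/6) · 1/((s/6)-4) = (1/6) · 6/(s-24) = 1/(s-24)

Final answer: 1/(s-24)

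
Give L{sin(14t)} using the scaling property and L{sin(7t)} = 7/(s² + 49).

Using L{f(at)} = (1/a)F(s/a) with a=2: L{sin(14t)} = (1/2) · 7/((s/2)² + 49) = (1/2) · 7·4/(s² + 196) = 14/(s² + 196)

Final answer: 14/(s² + 196)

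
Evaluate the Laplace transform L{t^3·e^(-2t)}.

L{t^n·e^(at)} = n!/(s-a)^(n+1), so L{t^3·e^(-2t)} = 6/(s+2)^4

Final answer: 6/(s+2)^4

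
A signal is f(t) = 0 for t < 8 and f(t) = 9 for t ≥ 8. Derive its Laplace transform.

f(t) = 9·u(t-8). L{u(t-8)} = e^(-8s)/s, so L{f(t)} = 9·e^(-8s)/s

Final answer: 9·e^(-8s)/s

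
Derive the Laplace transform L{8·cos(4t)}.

L{cos(ωt)} = s/(s² + ω²), so L{cos(4t)} = s/(s² + 16). Then L{8·cos(4t)} = 8·s/(s² + 16) = 8s/(s² + 16)

Final answer: 8s/(s² + 16)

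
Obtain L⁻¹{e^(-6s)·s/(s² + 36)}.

L⁻¹{s/(s² + 36)} = cos(6t). By the time shift theorem, L⁻¹{e^(-as)F(s)} = u(t-a)f(t-a) with a=6, so L⁻¹{e^(-6s)·s/(s² + 36)} = u(t-6)·cos(6(t-6))

Final answer: u(t-6)·cos(6(t-6))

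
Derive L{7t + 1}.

L{7t + 1} = 7·L{t} + L{1} = 7/s² + 1/s

Final answer: 7/s² + 1/s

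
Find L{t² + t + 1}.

L{t² + t + 1} = 2/s³ + 1/s² + 1/s = 2/s³ + 1/s² + 1/s

Final answer: 2/s³ + 1/s² + 1/s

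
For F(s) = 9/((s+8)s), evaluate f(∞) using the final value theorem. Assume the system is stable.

f(∞) = lim_{s→0} sF(s) = lim_{s→0} 9/(s+8) = 9/8

Final answer: 9/8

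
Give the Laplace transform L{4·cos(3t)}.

L{cos(ωt)} = s/(s² + ω²), so L{cos(3t)} = s/(s² + 9). Then L{4·cos(3t)} = 4·s/(s² + 9) = 4s/(s² + 9)

Final answer: 4s/(s² + 9)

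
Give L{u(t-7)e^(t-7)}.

u(t-a)f(t-a) with f(t)=e^t. L{e^t} = 1/(s-1). By time shift: e^(-7s)/(s-1)

Final answer: e^(-7s)/(s-1)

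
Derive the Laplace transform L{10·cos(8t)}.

L{cos(ωt)} = s/(s² + ω²), so L{cos(8t)} = s/(s² + 64). Then L{10·cos(8t)} = 10·s/(s² + 64) = 10s/(s² + 64)

Final answer: 10s/(s² + 64)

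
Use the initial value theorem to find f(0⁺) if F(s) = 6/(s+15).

f(0⁺) = lim_{s→∞} s·6/(s+15) = lim_{s→∞} 6s/(s+15) = 6

Final answer: 6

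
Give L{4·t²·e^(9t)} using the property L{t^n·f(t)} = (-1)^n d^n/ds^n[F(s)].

L{e^(9t)} = 1/(s-9). d/ds[1/(s-9)] = -1/(s-9)². d²/ds²[1/(s-9)] = 2/(s-9)³. So L{t²·e^(9t)} = (-1)² · 2/(s-9)³ = 2/(s-9)³. Then L{4·t²·e^(9t)} = 4·2/(s-9)³ = 8/(s-9)³

Final answer: 8/(s-9)³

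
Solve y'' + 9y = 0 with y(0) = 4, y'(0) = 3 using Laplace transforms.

L{y''} + 9L{y} = 0. s²Y - 4s - 3 + 9Y = 0. Y(s² + 9) = 4s + 3. Y = (4s + 3)/(s² + 9). Inverting: y(t) = 4cos(3t) + sin(3t)

Final answer: y(t) = 4cos(3t) + sin(3t)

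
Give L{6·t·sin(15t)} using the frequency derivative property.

L{sin(15t)} = 15/(s² + 225). By L{t·f(t)} = -F'(s): -d/ds[15/(s² + 225)] = -(15)·(-2s)/(s² + 225)² = 30s/(s² + 225)². Then L{6·t·sin(15t)} = 6·30s/(s² + 225)² = 180s/(s² + 225)²

Final answer: 180s/(s² + 225)²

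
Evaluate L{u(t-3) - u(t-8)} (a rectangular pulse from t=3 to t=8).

L{u(t-a)} = e^(-as)/s. L{u(t-3) - u(t-8)} = (e^(-3s) - e^(-8s))/s

Final answer: (e^(-3s) - e^(-8s))/s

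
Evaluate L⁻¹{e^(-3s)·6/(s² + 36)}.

L⁻¹{6/(s² + 36)} = sin(6t). By the time shift theorem, L⁻¹{e^(-as)F(s)} = u(t-a)f(t-a) with a=3, so L⁻¹{e^(-3s)·6/(s² + 36)} = u(t-3)·sin(6(t-3))

Final answer: u(t-3)·sin(6(t-3))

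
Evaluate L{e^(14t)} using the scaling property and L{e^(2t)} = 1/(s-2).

Using L{f(at)} = (1/a)F(s/a) with a=7 and f(t) = e^(2t): L{e^(14t)} = (1/7) · 1/((s/7)-2) = (1/7) · 7/(s-14) = 1/(s-14)

Final answer: 1/(s-14)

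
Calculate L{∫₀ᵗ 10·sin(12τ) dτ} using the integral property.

L{∫₀ᵗ f(τ)dτ} = F(s)/s with F(s) = 120/(s² + 144), so the result is (120/(s² + 144))/s = 120/(s(s² + 144))

Final answer: 120/(s(s² + 144))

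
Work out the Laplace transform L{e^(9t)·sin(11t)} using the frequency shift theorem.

Frequency shift: L{e^(at)f(t)} = F(s-a). L{e^(9t)·sin(11t)} = 11/((s-9)² + 121)

Final answer: 11/((s-9)² + 121)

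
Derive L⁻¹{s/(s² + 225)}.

This is the form c·s/(s² + a²) with a = 15. L⁻¹ = cos(15t)

Final answer: cos(15t)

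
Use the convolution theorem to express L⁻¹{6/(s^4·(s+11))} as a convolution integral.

6/(s^4·(s+11)) = (6/s^4)·(1/(s+11)) = L{t^3}·L{e^(-11t)}. So f(t) = t^3*e^(-11t) = ∫₀ᵗ τ^3·e^(-11(t-τ)) dτ

Final answer: ∫₀ᵗ τ^3·e^(-11(t-τ)) dτ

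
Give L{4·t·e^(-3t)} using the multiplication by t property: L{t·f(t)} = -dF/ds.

Using L{t^n·e^(at)} = n!/(s-a)^(n+1), L{t·e^(-3t)} = 1/(s+3)^2, so L{4·t·e^(-3t)} = 4·1/(s+3)^2 = 4/(s+3)^2

Final answer: 4/(s+3)^2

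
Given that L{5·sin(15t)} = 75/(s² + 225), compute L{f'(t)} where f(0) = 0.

L{f'(t)} = s·F(s) - f(0) = s·75/(s² + 225) - 0 = 75s/(s² + 225)

Final answer: 75s/(s² + 225)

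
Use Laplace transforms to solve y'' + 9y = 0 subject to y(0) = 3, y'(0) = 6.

L{y''} + 9L{y} = 0. s²Y - 3s - 6 + 9Y = 0. Y(s² + 9) = 3s + 6. Y = (3s + 6)/(s² + 9). Inverting: y(t) = 3cos(3t) + 2sin(3t)

Final answer: y(t) = 3cos(3t) + 2sin(3t)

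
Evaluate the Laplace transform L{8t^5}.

L{8t^5} = 8 · L{t^5} = 8 · 120/s^6 = 960/s^6

Final answer: 960/s^6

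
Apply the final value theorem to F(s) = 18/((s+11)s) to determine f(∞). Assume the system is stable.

f(∞) = lim_{s→0} sF(s) = lim_{s→0} 18/(s+11) = 18/11

Final answer: 18/11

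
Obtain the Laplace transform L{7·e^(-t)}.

L{e^(at)} = 1/(s-a), so L{e^(-t)} = 1/(s+1). Then L{7·e^(-t)} = 7/(s+1)

Final answer: 7/(s+1)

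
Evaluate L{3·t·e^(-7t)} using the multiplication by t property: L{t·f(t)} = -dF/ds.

Using L{t^n·e^(at)} = n!/(s-a)^(n+1), L{t·e^(-7t)} = 1/(s+7)^2, so L{3·t·e^(-7t)} = 3·1/(s+7)^2 = 3/(s+7)^2

Final answer: 3/(s+7)^2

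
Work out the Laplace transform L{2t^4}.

L{2t^4} = 2 · L{t^4} = 2 · 24/s^5 = 48/s^5

Final answer: 48/s^5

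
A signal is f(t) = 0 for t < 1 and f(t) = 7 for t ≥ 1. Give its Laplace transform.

f(t) = 7·u(t-1). L{u(t-1)} = e^(-s)/s, so L{f(t)} = 7·e^(-s)/s

Final answer: 7·e^(-s)/s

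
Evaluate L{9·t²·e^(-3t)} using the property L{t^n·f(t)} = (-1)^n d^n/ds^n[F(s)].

L{e^(-3t)} = 1/(s+3). d/ds[1/(s+3)] = -1/(s+3)². d²/ds²[1/(s+3)] = 2/(s+3)³. So L{t²·e^(-3t)} = (-1)² · 2/(s+3)³ = 2/(s+3)³. Then L{9·t²·e^(-3t)} = 9·2/(s+3)³ = 18/(s+3)³

Final answer: 18/(s+3)³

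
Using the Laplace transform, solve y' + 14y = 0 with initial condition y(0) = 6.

L{y'} + 14L{y} = 0. sY - 6 + 14Y = 0. Y(s+14) = 6. Y = 6/(s+14)

Final answer: y(t) = 6e^(-14t)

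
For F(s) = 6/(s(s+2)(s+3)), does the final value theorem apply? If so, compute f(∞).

Poles of sF(s) = 6/((s+2)(s+3)) are at s = -2 and s = -3, both in the left half-plane. Theorem applies. f(∞) = lim_{s→0} sF(s) = 6/(2·3) = 1

Final answer: 1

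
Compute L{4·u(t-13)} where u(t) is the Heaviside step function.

L{u(t-a)} = e^(-as)/s. Here a=13, so L{u(t-13)} = e^(-13s)/s, and L{4·u(t-13)} = 4·e^(-13s)/s

Final answer: 4·e^(-13s)/s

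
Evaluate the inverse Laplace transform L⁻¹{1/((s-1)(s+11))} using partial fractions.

Decompose: A/(s-1) + B/(s+11). A = 1/12, B = -1/12. f(t) = (e^t - e^(-11t))/12

Final answer: (e^t - e^(-11t))/12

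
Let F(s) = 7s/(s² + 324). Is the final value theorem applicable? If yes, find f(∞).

The final value theorem requires all poles of sF(s) in the left half-plane. sF(s) = 7s²/(s² + 324) has poles at s = ±18i (imaginary axis). Theorem does NOT apply (oscillatory system).

Final answer: Not applicable (oscillatory)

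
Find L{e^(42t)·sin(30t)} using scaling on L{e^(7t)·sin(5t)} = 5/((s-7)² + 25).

Scaling with a=6: L{e^(42t)·sin(30t)} = (1/6) · 5/((s/6-7)² + 25). Simplifying: 30/((s-42)² + 900)

Final answer: 30/((s-42)² + 900)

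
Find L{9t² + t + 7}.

L{9t² + t + 7} = 9·2/s³ + 1/s² + 7/s = 18/s³ + 1/s² + 7/s

Final answer: 18/s³ + 1/s² + 7/s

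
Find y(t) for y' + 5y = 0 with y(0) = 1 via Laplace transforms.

L{y'} + 5L{y} = 0. sY - 1 + 5Y = 0. Y(s+5) = 1. Y = 1/(s+5)

Final answer: y(t) = e^(-5t)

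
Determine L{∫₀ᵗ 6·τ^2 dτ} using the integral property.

L{∫₀ᵗ f(τ)dτ} = F(s)/s with f(t) = 6t^2. F(s) = 12/s^3, so L{∫₀ᵗ 6·τ^2 dτ} = (12/s^3)/s = 12/s^4. (Check: ∫₀ᵗ 6·τ^2 dτ = 6t^3/3.)

Final answer: 12/s^4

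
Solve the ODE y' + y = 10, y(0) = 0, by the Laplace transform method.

sY + Y = 10/s. Y = 10/(s(s+1)). Partial fractions: Y = 10/s - 10/(s+1)

Final answer: y(t) = 10(1 - e^(-t))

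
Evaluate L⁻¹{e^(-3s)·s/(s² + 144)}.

L⁻¹{s/(s² + 144)} = cos(12t). By the time shift theorem, L⁻¹{e^(-as)F(s)} = u(t-a)f(t-a) with a=3, so L⁻¹{e^(-3s)·s/(s² + 144)} = u(t-3)·cos(12(t-3))

Final answer: u(t-3)·cos(12(t-3))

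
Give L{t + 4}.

L{t + 4} = L{t} + 4·L{1} = 1/s² + 4/s

Final answer: 1/s² + 4/s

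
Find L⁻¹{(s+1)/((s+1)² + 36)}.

Using frequency shift: L⁻¹{(s-a)/((s-a)² + b²)} = e^(at)cos(bt). Here a=-1, b=6

Final answer: e^(-t)·cos(6t)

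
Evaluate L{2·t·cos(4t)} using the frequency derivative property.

L{cos(4t)} = s/(s² + 16). Derivative: d/ds[s/(s² + 16)] = [(s² + 16) - s·2s]/(s² + 16)² = (16 - s²)/(s² + 16)². So L{t·cos(4t)} = -F'(s) = (s² - 16)/(s² + 16)². Then L{2·t·cos(4t)} = 2·(s² - 16)/(s² + 16)²

Final answer: 2·(s² - 16)/(s² + 16)²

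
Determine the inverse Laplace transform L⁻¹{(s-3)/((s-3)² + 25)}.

Using frequency shift, L⁻¹{(s-3)/((s-3)² + 25)} = e^(3t)·cos(5t)

Final answer: e^(3t)·cos(5t)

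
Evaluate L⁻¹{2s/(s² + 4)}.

This is the form c·s/(s² + a²) with a = 2, c = 2. L⁻¹ = 2·cos(2t)

Final answer: 2·cos(2t)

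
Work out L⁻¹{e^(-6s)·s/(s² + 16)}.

L⁻¹{s/(s² + 16)} = cos(4t). By the time shift theorem, L⁻¹{e^(-as)F(s)} = u(t-a)f(t-a) with a=6, so L⁻¹{e^(-6s)·s/(s² + 16)} = u(t-6)·cos(4(t-6))

Final answer: u(t-6)·cos(4(t-6))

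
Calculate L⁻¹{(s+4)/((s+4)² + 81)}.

Using frequency shift: L⁻¹{(s-a)/((s-a)² + b²)} = e^(at)cos(bt). Here a=-4, b=9

Final answer: e^(-4t)·cos(9t)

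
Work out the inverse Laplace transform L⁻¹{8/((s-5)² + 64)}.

Using frequency shift, L⁻¹{8/((s-5)² + 64)} = e^(5t)·sin(8t)

Final answer: e^(5t)·sin(8t)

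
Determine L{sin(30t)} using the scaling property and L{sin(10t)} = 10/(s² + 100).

Using L{f(at)} = (1/a)F(s/a) with a=3: L{sin(30t)} = (1/3) · 10/((s/3)² + 100) = (1/3) · 10·9/(s² + 900) = 30/(s² + 900)

Final answer: 30/(s² + 900)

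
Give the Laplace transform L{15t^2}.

L{15t^2} = 15 · L{t^2} = 15 · 2/s^3 = 30/s^3

Final answer: 30/s^3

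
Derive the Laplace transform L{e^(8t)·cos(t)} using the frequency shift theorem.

Frequency shift: L{e^(at)f(t)} = F(s-a). L{e^(8t)·cos(t)} = (s-8)/((s-8)² + 1)

Final answer: (s-8)/((s-8)² + 1)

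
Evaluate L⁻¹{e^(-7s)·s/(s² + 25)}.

L⁻¹{s/(s² + 25)} = cos(5t). By the time shift theorem, L⁻¹{e^(-as)F(s)} = u(t-a)f(t-a) with a=7, so L⁻¹{e^(-7s)·s/(s² + 25)} = u(t-7)·cos(5(t-7))

Final answer: u(t-7)·cos(5(t-7))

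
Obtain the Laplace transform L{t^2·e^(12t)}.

L{t^n·e^(at)} = n!/(s-a)^(n+1), so L{t^2·e^(12t)} = 2/(s-12)^3

Final answer: 2/(s-12)^3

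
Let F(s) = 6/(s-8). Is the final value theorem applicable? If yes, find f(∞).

sF(s) = 6s/(s-8) has a pole at s = 8 in the right half-plane. Theorem does NOT apply (unstable system; f(t) = 6·e^(8t) grows without bound).

Final answer: Not applicable (unstable)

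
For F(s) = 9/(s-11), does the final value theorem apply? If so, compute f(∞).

sF(s) = 9s/(s-11) has a pole at s = 11 in the right half-plane. Theorem does NOT apply (unstable system; f(t) = 9·e^(11t) grows without bound).

Final answer: Not applicable (unstable)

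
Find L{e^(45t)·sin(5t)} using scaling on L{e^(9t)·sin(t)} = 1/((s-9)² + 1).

Scaling with a=5: L{e^(45t)·sin(5t)} = (1/5) · 1/((s/5-9)² + 1). Simplifying: 5/((s-45)² + 25)

Final answer: 5/((s-45)² + 25)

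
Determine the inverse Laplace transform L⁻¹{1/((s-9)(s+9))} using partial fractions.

Decompose: A/(s-9) + B/(s+9). A = 1/18, B = -1/18. f(t) = (e^(9t) - e^(-9t))/18

Final answer: (e^(9t) - e^(-9t))/18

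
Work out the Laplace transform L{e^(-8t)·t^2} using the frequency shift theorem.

L{e^(at)·t^n} = n!/(s-a)^(n+1), so L{e^(-8t)·t^2} = 2/(s+8)^3

Final answer: 2/(s+8)^3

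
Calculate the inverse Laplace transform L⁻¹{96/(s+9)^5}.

L⁻¹{n!/(s-a)^(n+1)} = t^n·e^(at) with n=4, a=-9. So L⁻¹{24/(s+9)^5} = t^4·e^(-9t), and L⁻¹{96/(s+9)^5} = (96/24)·t^4·e^(-9t) = 4·t^4·e^(-9t)

Final answer: 4·t^4·e^(-9t)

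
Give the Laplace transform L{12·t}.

L{t^n} = n!/s^(n+1), so L{t} = 1/s^2. Then L{12·t} = 12·1/s^2 = 12/s^2

Final answer: 12/s^2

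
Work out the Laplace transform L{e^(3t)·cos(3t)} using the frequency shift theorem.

Frequency shift: L{e^(at)f(t)} = F(s-a). L{e^(3t)·cos(3t)} = (s-3)/((s-3)² + 9)

Final answer: (s-3)/((s-3)² + 9)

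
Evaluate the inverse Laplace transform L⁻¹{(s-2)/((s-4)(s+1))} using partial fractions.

Using partial fractions, f(t) = (2e^(4t) + 3e^(-t))/5

Final answer: (2e^(4t) + 3e^(-t))/5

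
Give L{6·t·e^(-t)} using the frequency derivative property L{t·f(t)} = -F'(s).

L{e^(-t)} = 1/(s+1). By frequency derivative: L{t·e^(-t)} = -d/ds[1/(s+1)] = -(-1)/(s+1)² = 1/(s+1)². Then L{6·t·e^(-t)} = 6·1/(s+1)² = 6/(s+1)²

Final answer: 6/(s+1)²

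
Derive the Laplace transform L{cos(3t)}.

L{cos(ωt)} = s/(s² + ω²), so L{cos(3t)} = s/(s² + 9)

Final answer: s/(s² + 9)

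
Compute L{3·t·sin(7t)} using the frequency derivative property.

L{sin(7t)} = 7/(s² + 49). By L{t·f(t)} = -F'(s): -d/ds[7/(s² + 49)] = -(7)·(-2s)/(s² + 49)² = 14s/(s² + 49)². Then L{3·t·sin(7t)} = 3·14s/(s² + 49)² = 42s/(s² + 49)²

Final answer: 42s/(s² + 49)²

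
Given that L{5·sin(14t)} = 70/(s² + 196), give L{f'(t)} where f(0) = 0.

L{f'(t)} = s·F(s) - f(0) = s·70/(s² + 196) - 0 = 70s/(s² + 196)

Final answer: 70s/(s² + 196)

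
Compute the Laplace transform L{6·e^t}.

L{e^(at)} = 1/(s-a), so L{e^t} = 1/(s-1). Then L{6·e^t} = 6/(s-1)

Final answer: 6/(s-1)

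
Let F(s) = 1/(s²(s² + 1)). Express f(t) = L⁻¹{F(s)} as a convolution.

1/(s²(s² + 1)) = (1/s²)·(1/(s² + 1)) = L{t}·L{sin(t)}. So f(t) = t*(sin(t)) = ∫₀ᵗ τ·sin((t-τ)) dτ

Final answer: ∫₀ᵗ τ·sin((t-τ)) dτ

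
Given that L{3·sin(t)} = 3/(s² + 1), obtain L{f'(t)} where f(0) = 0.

L{f'(t)} = s·F(s) - f(0) = s·3/(s² + 1) - 0 = 3s/(s² + 1)

Final answer: 3s/(s² + 1)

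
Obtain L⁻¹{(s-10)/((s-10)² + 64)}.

Using frequency shift: L⁻¹{(s-a)/((s-a)² + b²)} = e^(at)cos(bt). Here a=10, b=8

Final answer: e^(10t)·cos(8t)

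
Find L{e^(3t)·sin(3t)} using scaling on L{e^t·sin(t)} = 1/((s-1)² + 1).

Scaling with a=3: L{e^(3t)·sin(3t)} = (1/3) · 1/((s/3-1)² + 1). Simplifying: 3/((s-3)² + 9)

Final answer: 3/((s-3)² + 9)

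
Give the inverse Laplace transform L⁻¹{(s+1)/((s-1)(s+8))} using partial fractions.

Using partial fractions, f(t) = (2e^t + 7e^(-8t))/9

Final answer: (2e^t + 7e^(-8t))/9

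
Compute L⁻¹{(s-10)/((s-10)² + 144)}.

Using frequency shift: L⁻¹{(s-a)/((s-a)² + b²)} = e^(at)cos(bt). Here a=10, b=12

Final answer: e^(10t)·cos(12t)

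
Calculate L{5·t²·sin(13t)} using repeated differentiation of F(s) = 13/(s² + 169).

F(s) = 13/(s² + 169). F'(s) = -26s/(s² + 169)². F''(s) = -26(169 - 3s²)/(s² + 169)³ = (78s² - 4394)/(s² + 169)³. So L{t²·sin(13t)} = (-1)² F''(s) = (78s² - 4394)/(s² + 169)³. Then L{5·t²·sin(13t)} = 5·(78s² - 4394)/(s² + 169)³ = (390s² - 21970)/(s² + 169)³

Final answer: (390s² - 21970)/(s² + 169)³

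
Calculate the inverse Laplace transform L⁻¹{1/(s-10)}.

L⁻¹{1/(s-a)} = e^(at), so L⁻¹{1/(s-10)} = e^(10t)

Final answer: e^(10t)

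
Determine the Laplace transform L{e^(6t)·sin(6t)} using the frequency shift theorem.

Frequency shift: L{e^(at)f(t)} = F(s-a). L{e^(6t)·sin(6t)} = 6/((s-6)² + 36)

Final answer: 6/((s-6)² + 36)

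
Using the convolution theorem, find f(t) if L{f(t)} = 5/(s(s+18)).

5/(s(s+18)) = (5/s)·(1/(s+18)) = L{5}·L{e^(-18t)}. By convolution, f(t) = 5*e^(-18t) = ∫₀ᵗ 5·e^(-18τ) dτ = 5·(1 - e^(-18t))/18

Final answer: 5·(1 - e^(-18t))/18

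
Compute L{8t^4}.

L{t^n} = n!/s^(n+1). So L{8t^4} = 8·4!/s^5 = 192/s^5

Final answer: 192/s^5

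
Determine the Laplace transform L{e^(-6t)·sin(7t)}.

L{e^(at)·sin(ωt)} = ω/((s-a)² + ω²), so L{e^(-6t)·sin(7t)} = 7/((s+6)² + 49)

Final answer: 7/((s+6)² + 49)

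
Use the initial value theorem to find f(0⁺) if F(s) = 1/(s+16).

f(0⁺) = lim_{s→∞} s·1/(s+16) = lim_{s→∞} s/(s+16) = 1

Final answer: 1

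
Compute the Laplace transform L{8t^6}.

L{8t^6} = 8 · L{t^6} = 8 · 720/s^7 = 5760/s^7

Final answer: 5760/s^7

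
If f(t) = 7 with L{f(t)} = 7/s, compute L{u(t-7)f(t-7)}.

Time shift theorem: L{u(t-a)f(t-a)} = e^(-as)F(s). Here a=7, F(s) = 7/s, so L{u(t-7)f(t-7)} = e^(-7s)·7/s

Final answer: e^(-7s)·7/s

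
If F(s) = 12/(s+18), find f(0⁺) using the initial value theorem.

f(0⁺) = lim_{s→∞} s·12/(s+18) = lim_{s→∞} 12s/(s+18) = 12

Final answer: 12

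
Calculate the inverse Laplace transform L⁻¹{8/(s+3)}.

L⁻¹{1/(s-a)} = e^(at), so L⁻¹{1/(s+3)} = e^(-3t), and L⁻¹{8/(s+3)} = 8·e^(-3t)

Final answer: 8·e^(-3t)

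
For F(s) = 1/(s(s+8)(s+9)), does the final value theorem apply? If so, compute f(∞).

Poles of sF(s) = 1/((s+8)(s+9)) are at s = -8 and s = -9, both in the left half-plane. Theorem applies. f(∞) = lim_{s→0} sF(s) = 1/(8·9) = 1/72

Final answer: 1/72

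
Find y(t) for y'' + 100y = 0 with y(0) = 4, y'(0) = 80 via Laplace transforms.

L{y''} + 100L{y} = 0. s²Y - 4s - 80 + 100Y = 0. Y(s² + 100) = 4s + 80. Y = (4s + 80)/(s² + 100). Inverting: y(t) = 4cos(10t) + 8sin(10t)

Final answer: y(t) = 4cos(10t) + 8sin(10t)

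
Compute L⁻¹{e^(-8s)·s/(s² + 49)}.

L⁻¹{s/(s² + 49)} = cos(7t). By the time shift theorem, L⁻¹{e^(-as)F(s)} = u(t-a)f(t-a) with a=8, so L⁻¹{e^(-8s)·s/(s² + 49)} = u(t-8)·cos(7(t-8))

Final answer: u(t-8)·cos(7(t-8))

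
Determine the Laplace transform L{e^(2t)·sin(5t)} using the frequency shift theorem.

Frequency shift: L{e^(at)f(t)} = F(s-a). L{e^(2t)·sin(5t)} = 5/((s-2)² + 25)

Final answer: 5/((s-2)² + 25)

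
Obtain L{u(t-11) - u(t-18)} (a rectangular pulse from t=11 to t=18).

L{u(t-a)} = e^(-as)/s. L{u(t-11) - u(t-18)} = (e^(-11s) - e^(-18s))/s

Final answer: (e^(-11s) - e^(-18s))/s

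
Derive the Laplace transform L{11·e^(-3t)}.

L{e^(at)} = 1/(s-a), so L{e^(-3t)} = 1/(s+3). Then L{11·e^(-3t)} = 11/(s+3)

Final answer: 11/(s+3)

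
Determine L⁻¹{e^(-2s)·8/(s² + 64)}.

L⁻¹{8/(s² + 64)} = sin(8t). By the time shift theorem, L⁻¹{e^(-as)F(s)} = u(t-a)f(t-a) with a=2, so L⁻¹{e^(-2s)·8/(s² + 64)} = u(t-2)·sin(8(t-2))

Final answer: u(t-2)·sin(8(t-2))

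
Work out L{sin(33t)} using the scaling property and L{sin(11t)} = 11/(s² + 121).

Using L{f(at)} = (1/a)F(s/a) with a=3: L{sin(33t)} = (1/3) · 11/((s/3)² + 121) = (1/3) · 11·9/(s² + 1089) = 33/(s² + 1089)

Final answer: 33/(s² + 1089)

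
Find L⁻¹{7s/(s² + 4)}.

This is the form c·s/(s² + a²) with a = 2, c = 7. L⁻¹ = 7·cos(2t)

Final answer: 7·cos(2t)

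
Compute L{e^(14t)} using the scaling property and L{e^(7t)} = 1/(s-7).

Using L{f(at)} = (1/a)F(s/a) with a=2 and f(t) = e^(7t): L{e^(14t)} = (1/2) · 1/((s/2)-7) = (1/2) · 2/(s-14) = 1/(s-14)

Final answer: 1/(s-14)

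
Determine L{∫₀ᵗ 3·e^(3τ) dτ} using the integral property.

L{∫₀ᵗ f(τ)dτ} = F(s)/s with F(s) = 3/(s-3), so L{∫₀ᵗ 3·e^(3τ) dτ} = 3/(s(s-3))

Final answer: 3/(s(s-3))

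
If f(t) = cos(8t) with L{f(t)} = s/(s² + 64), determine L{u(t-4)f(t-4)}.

Time shift theorem: L{u(t-a)f(t-a)} = e^(-as)F(s). Here a=4, F(s) = s/(s² + 64), so L{u(t-4)f(t-4)} = e^(-4s)·s/(s² + 64)

Final answer: e^(-4s)·s/(s² + 64)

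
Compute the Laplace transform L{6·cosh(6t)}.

L{cosh(ωt)} = s/(s² - ω²), so L{cosh(6t)} = s/(s² - 36). Then L{6·cosh(6t)} = 6·s/(s² - 36) = 6s/(s² - 36)

Final answer: 6s/(s² - 36)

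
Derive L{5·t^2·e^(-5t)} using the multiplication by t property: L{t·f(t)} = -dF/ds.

Using L{t^n·e^(at)} = n!/(s-a)^(n+1), L{t^2·e^(-5t)} = 2/(s+5)^3, so L{5·t^2·e^(-5t)} = 5·2/(s+5)^3 = 10/(s+5)^3

Final answer: 10/(s+5)^3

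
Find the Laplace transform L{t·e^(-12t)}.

L{t^n·e^(at)} = n!/(s-a)^(n+1), so L{t·e^(-12t)} = 1/(s+12)^2

Final answer: 1/(s+12)^2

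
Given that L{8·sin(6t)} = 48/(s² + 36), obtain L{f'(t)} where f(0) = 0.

L{f'(t)} = s·F(s) - f(0) = s·48/(s² + 36) - 0 = 48s/(s² + 36)

Final answer: 48s/(s² + 36)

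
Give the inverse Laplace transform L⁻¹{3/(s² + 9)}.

L⁻¹{3/(s² + 9)} = sin(3t)

Final answer: sin(3t)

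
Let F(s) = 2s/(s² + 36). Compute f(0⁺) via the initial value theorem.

f(0⁺) = lim_{s→∞} s·2s/(s² + 36) = lim_{s→∞} 2s²/(s² + 36) = 2

Final answer: 2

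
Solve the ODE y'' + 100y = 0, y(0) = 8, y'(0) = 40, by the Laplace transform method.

L{y''} + 100L{y} = 0. s²Y - 8s - 40 + 100Y = 0. Y(s² + 100) = 8s + 40. Y = (8s + 40)/(s² + 100). Inverting: y(t) = 8cos(10t) + 4sin(10t)

Final answer: y(t) = 8cos(10t) + 4sin(10t)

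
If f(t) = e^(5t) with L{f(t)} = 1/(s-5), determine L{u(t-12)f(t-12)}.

Time shift theorem: L{u(t-a)f(t-a)} = e^(-as)F(s). Here a=12, F(s) = 1/(s-5), so L{u(t-12)f(t-12)} = e^(-12s)·1/(s-5)

Final answer: e^(-12s)·1/(s-5)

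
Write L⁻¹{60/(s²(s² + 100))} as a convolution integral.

60/(s²(s² + 100)) = (1/s²)·(60/(s² + 100)) = L{t}·L{6·sin(10t)}. So f(t) = t*(6·sin(10t)) = ∫₀ᵗ 6τ·sin(10(t-τ)) dτ

Final answer: ∫₀ᵗ 6τ·sin(10(t-τ)) dτ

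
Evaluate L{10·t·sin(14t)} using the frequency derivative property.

L{sin(14t)} = 14/(s² + 196). By L{t·f(t)} = -F'(s): -d/ds[14/(s² + 196)] = -(14)·(-2s)/(s² + 196)² = 28s/(s² + 196)². Then L{10·t·sin(14t)} = 10·28s/(s² + 196)² = 280s/(s² + 196)²

Final answer: 280s/(s² + 196)²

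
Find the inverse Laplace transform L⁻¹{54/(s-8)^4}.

L⁻¹{n!/(s-a)^(n+1)} = t^n·e^(at) with n=3, a=8. So L⁻¹{6/(s-8)^4} = t^3·e^(8t), and L⁻¹{54/(s-8)^4} = (54/6)·t^3·e^(8t) = 9·t^3·e^(8t)

Final answer: 9·t^3·e^(8t)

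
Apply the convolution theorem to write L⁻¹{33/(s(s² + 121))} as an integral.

33/(s(s² + 121)) = (1/s)·(33/(s² + 121)) = L{1}·L{3·sin(11t)}. So f(t) = 1*(3·sin(11t)) = ∫₀ᵗ 3·sin(11τ) dτ

Final answer: ∫₀ᵗ 3·sin(11τ) dτ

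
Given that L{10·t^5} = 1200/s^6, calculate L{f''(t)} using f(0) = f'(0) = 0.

L{f''(t)} = s²F(s) - sf(0) - f'(0) = s²·1200/s^6 - 0 - 0 = 1200/s^4

Final answer: 1200/s^4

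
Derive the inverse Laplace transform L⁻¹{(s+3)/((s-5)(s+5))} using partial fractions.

Using partial fractions, f(t) = (8e^(5t) + 2e^(-5t))/10

Final answer: (8e^(5t) + 2e^(-5t))/10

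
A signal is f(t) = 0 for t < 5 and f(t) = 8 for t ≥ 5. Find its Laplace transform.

f(t) = 8·u(t-5). L{u(t-5)} = e^(-5s)/s, so L{f(t)} = 8·e^(-5s)/s

Final answer: 8·e^(-5s)/s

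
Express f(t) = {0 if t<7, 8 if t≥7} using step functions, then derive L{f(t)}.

f(t) = 8·u(t-7). L{u(t-7)} = e^(-7s)/s, so L{f(t)} = 8·e^(-7s)/s

Final answer: 8·e^(-7s)/s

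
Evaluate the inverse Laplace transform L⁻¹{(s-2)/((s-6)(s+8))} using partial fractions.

Using partial fractions, f(t) = (4e^(6t) + 10e^(-8t))/14

Final answer: (4e^(6t) + 10e^(-8t))/14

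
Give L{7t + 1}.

L{7t + 1} = 7·L{t} + L{1} = 7/s² + 1/s

Final answer: 7/s² + 1/s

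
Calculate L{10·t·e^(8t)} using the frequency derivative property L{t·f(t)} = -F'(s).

L{e^(8t)} = 1/(s-8). By frequency derivative: L{t·e^(8t)} = -d/ds[1/(s-8)] = -(-1)/(s-8)² = 1/(s-8)². Then L{10·t·e^(8t)} = 10·1/(s-8)² = 10/(s-8)²

Final answer: 10/(s-8)²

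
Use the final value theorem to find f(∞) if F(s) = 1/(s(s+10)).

f(∞) = lim_{s→0} s·1/(s(s+10)) = lim_{s→0} 1/(s+10) = 1/10 = 1/10

Final answer: 1/10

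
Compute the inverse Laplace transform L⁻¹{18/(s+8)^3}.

L⁻¹{n!/(s-a)^(n+1)} = t^n·e^(at) with n=2, a=-8. So L⁻¹{2/(s+8)^3} = t^2·e^(-8t), and L⁻¹{18/(s+8)^3} = (18/2)·t^2·e^(-8t) = 9·t^2·e^(-8t)

Final answer: 9·t^2·e^(-8t)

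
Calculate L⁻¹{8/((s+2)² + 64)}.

Form: b/((s-a)² + b²) → e^(at)sin(bt). With a=-2, b=8

Final answer: e^(-2t)·sin(8t)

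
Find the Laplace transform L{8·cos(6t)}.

L{cos(ωt)} = s/(s² + ω²), so L{cos(6t)} = s/(s² + 36). Then L{8·cos(6t)} = 8·s/(s² + 36) = 8s/(s² + 36)

Final answer: 8s/(s² + 36)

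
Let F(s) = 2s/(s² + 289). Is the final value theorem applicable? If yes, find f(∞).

The final value theorem requires all poles of sF(s) in the left half-plane. sF(s) = 2s²/(s² + 289) has poles at s = ±17i (imaginary axis). Theorem does NOT apply (oscillatory system).

Final answer: Not applicable (oscillatory)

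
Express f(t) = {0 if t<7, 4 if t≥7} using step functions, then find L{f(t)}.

f(t) = 4·u(t-7). L{u(t-7)} = e^(-7s)/s, so L{f(t)} = 4·e^(-7s)/s

Final answer: 4·e^(-7s)/s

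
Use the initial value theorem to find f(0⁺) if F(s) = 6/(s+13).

f(0⁺) = lim_{s→∞} s·6/(s+13) = lim_{s→∞} 6s/(s+13) = 6

Final answer: 6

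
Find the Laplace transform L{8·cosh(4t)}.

L{cosh(ωt)} = s/(s² - ω²), so L{cosh(4t)} = s/(s² - 16). Then L{8·cosh(4t)} = 8·s/(s² - 16) = 8s/(s² - 16)

Final answer: 8s/(s² - 16)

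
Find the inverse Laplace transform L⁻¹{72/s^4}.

L⁻¹{n!/s^(n+1)} = t^n with n=3. So L⁻¹{6/s^4} = t^3, and L⁻¹{72/s^4} = (72/6)·t^3 = 12·t^3

Final answer: 12·t^3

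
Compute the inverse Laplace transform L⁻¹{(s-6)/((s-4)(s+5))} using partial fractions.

Using partial fractions, f(t) = (-2e^(4t) + 11e^(-5t))/9

Final answer: (-2e^(4t) + 11e^(-5t))/9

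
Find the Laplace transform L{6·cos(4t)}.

L{cos(ωt)} = s/(s² + ω²), so L{cos(4t)} = s/(s² + 16). Then L{6·cos(4t)} = 6·s/(s² + 16) = 6s/(s² + 16)

Final answer: 6s/(s² + 16)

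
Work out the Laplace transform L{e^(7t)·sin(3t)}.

L{e^(at)·sin(ωt)} = ω/((s-a)² + ω²), so L{e^(7t)·sin(3t)} = 3/((s-7)² + 9)

Final answer: 3/((s-7)² + 9)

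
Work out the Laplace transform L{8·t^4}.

L{t^n} = n!/s^(n+1), so L{t^4} = 24/s^5. Then L{8·t^4} = 8·24/s^5 = 192/s^5

Final answer: 192/s^5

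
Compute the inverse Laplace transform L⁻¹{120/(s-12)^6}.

L⁻¹{n!/(s-a)^(n+1)} = t^n·e^(at), so L⁻¹{120/(s-12)^6} = t^5·e^(12t)

Final answer: t^5·e^(12t)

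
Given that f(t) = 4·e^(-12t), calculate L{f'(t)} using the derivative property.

f(0) = 4, F(s) = 4/(s+12). L{f'(t)} = s·F(s) - f(0) = 4s/(s+12) - 4 = (4s - 4(s+12))/(s+12) = -48/(s+12)

Final answer: -48/(s+12)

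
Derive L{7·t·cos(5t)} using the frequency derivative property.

L{cos(5t)} = s/(s² + 25). Derivative: d/ds[s/(s² + 25)] = [(s² + 25) - s·2s]/(s² + 25)² = (25 - s²)/(s² + 25)². So L{t·cos(5t)} = -F'(s) = (s² - 25)/(s² + 25)². Then L{7·t·cos(5t)} = 7·(s² - 25)/(s² + 25)²

Final answer: 7·(s² - 25)/(s² + 25)²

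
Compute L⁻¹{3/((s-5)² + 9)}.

Form: b/((s-a)² + b²) → e^(at)sin(bt). With a=5, b=3

Final answer: e^(5t)·sin(3t)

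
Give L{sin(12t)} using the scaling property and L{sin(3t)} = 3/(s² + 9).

Using L{f(at)} = (1/a)F(s/a) with a=4: L{sin(12t)} = (1/4) · 3/((s/4)² + 9) = (1/4) · 3·16/(s² + 144) = 12/(s² + 144)

Final answer: 12/(s² + 144)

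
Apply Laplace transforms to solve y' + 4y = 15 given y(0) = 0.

sY + 4Y = 15/s. Y = 15/(s(s+4)). Partial fractions: Y = 15/4/s - 15/4/(s+4)

Final answer: y(t) = 15/4(1 - e^(-4t))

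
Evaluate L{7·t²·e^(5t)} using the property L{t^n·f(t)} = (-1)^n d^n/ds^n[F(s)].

L{e^(5t)} = 1/(s-5). d/ds[1/(s-5)] = -1/(s-5)². d²/ds²[1/(s-5)] = 2/(s-5)³. So L{t²·e^(5t)} = (-1)² · 2/(s-5)³ = 2/(s-5)³. Then L{7·t²·e^(5t)} = 7·2/(s-5)³ = 14/(s-5)³

Final answer: 14/(s-5)³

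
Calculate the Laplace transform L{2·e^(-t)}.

L{e^(at)} = 1/(s-a), so L{e^(-t)} = 1/(s+1). Then L{2·e^(-t)} = 2/(s+1)

Final answer: 2/(s+1)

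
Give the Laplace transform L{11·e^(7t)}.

L{e^(at)} = 1/(s-a), so L{e^(7t)} = 1/(s-7). Then L{11·e^(7t)} = 11/(s-7)

Final answer: 11/(s-7)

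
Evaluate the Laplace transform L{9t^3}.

L{9t^3} = 9 · L{t^3} = 9 · 6/s^4 = 54/s^4

Final answer: 54/s^4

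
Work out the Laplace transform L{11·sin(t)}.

L{sin(ωt)} = ω/(s² + ω²), so L{sin(t)} = 1/(s² + 1). Then L{11·sin(t)} = 11·1/(s² + 1) = 11/(s² + 1)

Final answer: 11/(s² + 1)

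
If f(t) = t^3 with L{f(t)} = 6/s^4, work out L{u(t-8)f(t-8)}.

Time shift theorem: L{u(t-a)f(t-a)} = e^(-as)F(s). Here a=8, F(s) = 6/s^4, so L{u(t-8)f(t-8)} = e^(-8s)·6/s^4

Final answer: e^(-8s)·6/s^4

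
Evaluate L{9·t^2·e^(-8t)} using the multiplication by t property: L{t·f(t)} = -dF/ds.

Using L{t^n·e^(at)} = n!/(s-a)^(n+1), L{t^2·e^(-8t)} = 2/(s+8)^3, so L{9·t^2·e^(-8t)} = 9·2/(s+8)^3 = 18/(s+8)^3

Final answer: 18/(s+8)^3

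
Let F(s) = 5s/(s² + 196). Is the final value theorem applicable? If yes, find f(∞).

The final value theorem requires all poles of sF(s) in the left half-plane. sF(s) = 5s²/(s² + 196) has poles at s = ±14i (imaginary axis). Theorem does NOT apply (oscillatory system).

Final answer: Not applicable (oscillatory)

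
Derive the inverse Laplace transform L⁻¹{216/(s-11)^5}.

L⁻¹{n!/(s-a)^(n+1)} = t^n·e^(at) with n=4, a=11. So L⁻¹{24/(s-11)^5} = t^4·e^(11t), and L⁻¹{216/(s-11)^5} = (216/24)·t^4·e^(11t) = 9·t^4·e^(11t)

Final answer: 9·t^4·e^(11t)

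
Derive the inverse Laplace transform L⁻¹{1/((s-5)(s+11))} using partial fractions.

Decompose: A/(s-5) + B/(s+11). A = 1/16, B = -1/16. f(t) = (e^(5t) - e^(-11t))/16

Final answer: (e^(5t) - e^(-11t))/16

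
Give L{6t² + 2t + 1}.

L{6t² + 2t + 1} = 6·2/s³ + 2/s² + 1/s = 12/s³ + 2/s² + 1/s

Final answer: 12/s³ + 2/s² + 1/s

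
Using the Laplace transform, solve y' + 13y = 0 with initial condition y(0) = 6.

L{y'} + 13L{y} = 0. sY - 6 + 13Y = 0. Y(s+13) = 6. Y = 6/(s+13)

Final answer: y(t) = 6e^(-13t)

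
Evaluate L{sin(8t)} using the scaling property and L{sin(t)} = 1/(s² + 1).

Using L{f(at)} = (1/a)F(s/a) with a=8: L{sin(8t)} = (1/8) · 1/((s/8)² + 1) = (1/8) · 1·64/(s² + 64) = 8/(s² + 64)

Final answer: 8/(s² + 64)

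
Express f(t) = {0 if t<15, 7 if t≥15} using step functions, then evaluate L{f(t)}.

f(t) = 7·u(t-15). L{u(t-15)} = e^(-15s)/s, so L{f(t)} = 7·e^(-15s)/s

Final answer: 7·e^(-15s)/s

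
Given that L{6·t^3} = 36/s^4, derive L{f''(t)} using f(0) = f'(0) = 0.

L{f''(t)} = s²F(s) - sf(0) - f'(0) = s²·36/s^4 - 0 - 0 = 36/s^2

Final answer: 36/s^2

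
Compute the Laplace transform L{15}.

L{15} = 15 · L{1} = 15/s

Final answer: 15/s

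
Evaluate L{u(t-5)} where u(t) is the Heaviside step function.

L{u(t-a)} = e^(-as)/s. Here a=5, so L{u(t-5)} = e^(-5s)/s

Final answer: e^(-5s)/s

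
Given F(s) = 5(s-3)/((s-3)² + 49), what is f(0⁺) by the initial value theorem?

f(0⁺) = lim_{s→∞} sF(s) = lim_{s→∞} 5s(s-3)/((s-3)² + 49) = 5

Final answer: 5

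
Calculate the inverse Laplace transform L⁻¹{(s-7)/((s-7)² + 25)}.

Using frequency shift, L⁻¹{(s-7)/((s-7)² + 25)} = e^(7t)·cos(5t)

Final answer: e^(7t)·cos(5t)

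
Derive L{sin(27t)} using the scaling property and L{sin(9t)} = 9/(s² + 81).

Using L{f(at)} = (1/a)F(s/a) with a=3: L{sin(27t)} = (1/3) · 9/((s/3)² + 81) = (1/3) · 9·9/(s² + 729) = 27/(s² + 729)

Final answer: 27/(s² + 729)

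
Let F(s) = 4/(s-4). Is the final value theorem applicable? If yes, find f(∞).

sF(s) = 4s/(s-4) has a pole at s = 4 in the right half-plane. Theorem does NOT apply (unstable system; f(t) = 4·e^(4t) grows without bound).

Final answer: Not applicable (unstable)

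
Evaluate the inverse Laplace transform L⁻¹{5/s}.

L⁻¹{c/s} = c, so L⁻¹{5/s} = 5

Final answer: 5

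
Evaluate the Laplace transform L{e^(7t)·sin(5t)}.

L{e^(at)·sin(ωt)} = ω/((s-a)² + ω²), so L{e^(7t)·sin(5t)} = 5/((s-7)² + 25)

Final answer: 5/((s-7)² + 25)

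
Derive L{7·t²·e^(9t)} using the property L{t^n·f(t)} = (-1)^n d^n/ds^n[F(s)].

L{e^(9t)} = 1/(s-9). d/ds[1/(s-9)] = -1/(s-9)². d²/ds²[1/(s-9)] = 2/(s-9)³. So L{t²·e^(9t)} = (-1)² · 2/(s-9)³ = 2/(s-9)³. Then L{7·t²·e^(9t)} = 7·2/(s-9)³ = 14/(s-9)³

Final answer: 14/(s-9)³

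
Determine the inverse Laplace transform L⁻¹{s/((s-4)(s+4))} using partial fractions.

Using partial fractions, f(t) = (4e^(4t) + 4e^(-4t))/8

Final answer: (4e^(4t) + 4e^(-4t))/8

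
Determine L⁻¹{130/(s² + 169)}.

This is the form c·a/(s² + a²) with a = 13, c = 10. L⁻¹ = 10·sin(13t)

Final answer: 10·sin(13t)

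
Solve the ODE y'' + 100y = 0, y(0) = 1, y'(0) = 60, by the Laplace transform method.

L{y''} + 100L{y} = 0. s²Y - s - 60 + 100Y = 0. Y(s² + 100) = s + 60. Y = (s + 60)/(s² + 100). Inverting: y(t) = cos(10t) + 6sin(10t)

Final answer: y(t) = cos(10t) + 6sin(10t)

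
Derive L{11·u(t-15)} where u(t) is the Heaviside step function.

L{u(t-a)} = e^(-as)/s. Here a=15, so L{u(t-15)} = e^(-15s)/s, and L{11·u(t-15)} = 11·e^(-15s)/s

Final answer: 11·e^(-15s)/s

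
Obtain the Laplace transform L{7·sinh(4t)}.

L{sinh(ωt)} = ω/(s² - ω²), so L{sinh(4t)} = 4/(s² - 16). Then L{7·sinh(4t)} = 7·4/(s² - 16) = 28/(s² - 16)

Final answer: 28/(s² - 16)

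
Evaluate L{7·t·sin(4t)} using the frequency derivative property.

L{sin(4t)} = 4/(s² + 16). By L{t·f(t)} = -F'(s): -d/ds[4/(s² + 16)] = -(4)·(-2s)/(s² + 16)² = 8s/(s² + 16)². Then L{7·t·sin(4t)} = 7·8s/(s² + 16)² = 56s/(s² + 16)²

Final answer: 56s/(s² + 16)²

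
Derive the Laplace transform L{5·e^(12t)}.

L{e^(at)} = 1/(s-a), so L{e^(12t)} = 1/(s-12). Then L{5·e^(12t)} = 5/(s-12)

Final answer: 5/(s-12)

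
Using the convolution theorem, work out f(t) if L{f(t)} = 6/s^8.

6/s^8 = (6/s)·(1/s^7) = L{6}·L{t^6/720}. By convolution, f(t) = 6*t^6/720 = ∫₀ᵗ 6·τ^6/720 dτ = 6·t^7/5040

Final answer: 6·t^7/5040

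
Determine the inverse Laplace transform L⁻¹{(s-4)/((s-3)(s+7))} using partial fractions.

Using partial fractions, f(t) = (-e^(3t) + 11e^(-7t))/10

Final answer: (-e^(3t) + 11e^(-7t))/10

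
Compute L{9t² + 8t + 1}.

L{9t² + 8t + 1} = 9·2/s³ + 8/s² + 1/s = 18/s³ + 8/s² + 1/s

Final answer: 18/s³ + 8/s² + 1/s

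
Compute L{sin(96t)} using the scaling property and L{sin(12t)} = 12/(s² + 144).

Using L{f(at)} = (1/a)F(s/a) with a=8: L{sin(96t)} = (1/8) · 12/((s/8)² + 144) = (1/8) · 12·64/(s² + 9216) = 96/(s² + 9216)

Final answer: 96/(s² + 9216)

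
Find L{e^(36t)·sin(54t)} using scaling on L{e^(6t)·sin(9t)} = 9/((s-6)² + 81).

Scaling with a=6: L{e^(36t)·sin(54t)} = (1/6) · 9/((s/6-6)² + 81). Simplifying: 54/((s-36)² + 2916)

Final answer: 54/((s-36)² + 2916)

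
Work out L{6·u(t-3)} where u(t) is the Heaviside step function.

L{u(t-a)} = e^(-as)/s. Here a=3, so L{u(t-3)} = e^(-3s)/s, and L{6·u(t-3)} = 6·e^(-3s)/s

Final answer: 6·e^(-3s)/s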